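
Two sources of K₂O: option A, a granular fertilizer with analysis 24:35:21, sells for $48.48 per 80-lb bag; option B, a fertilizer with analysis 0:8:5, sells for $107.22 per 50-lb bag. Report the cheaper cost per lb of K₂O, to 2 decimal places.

$2.89 per lb K₂O (option A)

option A: K₂O per bag = 80 × 21% = 16.8 lb; cost = 48.48 / 16.8 = $2.8857/lb K₂O.
option B: K₂O per bag = 50 × 5% = 2.5 lb; cost = 107.22 / 2.5 = $42.8880/lb K₂O.
option A is cheaper.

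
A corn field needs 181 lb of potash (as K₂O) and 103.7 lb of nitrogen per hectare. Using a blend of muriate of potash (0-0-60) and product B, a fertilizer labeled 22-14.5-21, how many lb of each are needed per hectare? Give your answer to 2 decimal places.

136.69 lb muriate of potash, 471.36 lb product B

Per-hectare balance (a = muriate of potash, b = product B):
K₂O: 0.6·a + 0.21·b = 181
N: 0·a + 0.22·b = 103.7
Solving simultaneously: a = 136.689, b = 471.364.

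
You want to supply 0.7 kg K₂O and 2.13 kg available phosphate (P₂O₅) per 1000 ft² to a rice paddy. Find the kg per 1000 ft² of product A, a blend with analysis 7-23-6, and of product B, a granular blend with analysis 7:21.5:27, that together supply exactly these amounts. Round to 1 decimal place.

With a, b = kg per 1000 ft² of product A and product B:
K₂O: 0.06·a + 0.27·b = 0.7
P₂O₅: 0.23·a + 0.215·b = 2.13
Eliminate a: (row1) − 0.06/0.23·(row2) → 0.213913·b = 0.144348, so b = 0.674797.
Back-substitute: a = (0.7 − 0.27·0.674797) / 0.06 = 8.63008.

8.6 kg product A, 0.7 kg product B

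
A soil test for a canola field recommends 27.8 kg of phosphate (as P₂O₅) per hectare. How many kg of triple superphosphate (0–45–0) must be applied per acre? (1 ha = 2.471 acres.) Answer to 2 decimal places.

Product per hectare = 27.8 / 45% = 61.7778 kg.
Convert to per acre: 61.7778 × 0.404694 = 25.0011 kg.

25.00 kg of product per acre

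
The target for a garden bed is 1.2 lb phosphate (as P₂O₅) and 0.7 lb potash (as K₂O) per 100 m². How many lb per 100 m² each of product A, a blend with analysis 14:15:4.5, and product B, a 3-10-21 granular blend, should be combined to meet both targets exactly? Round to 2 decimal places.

6.74 lb product A, 1.89 lb product B

Let a = lb of product A, b = lb of product B (per 100 m²).
P₂O₅: 0.15·a + 0.1·b = 1.2
K₂O: 0.045·a + 0.21·b = 0.7
Solving simultaneously: a = 6.74074, b = 1.88889.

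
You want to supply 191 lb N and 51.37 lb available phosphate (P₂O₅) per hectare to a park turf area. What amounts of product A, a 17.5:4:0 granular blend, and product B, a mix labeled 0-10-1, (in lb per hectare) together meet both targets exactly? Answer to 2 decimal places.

1091.43 lb product A, 77.13 lb product B

Let a = lb of product A, b = lb of product B (per hectare).
N: 0.175·a + 0·b = 191
P₂O₅: 0.04·a + 0.1·b = 51.37
Solving simultaneously: a = 1091.429, b = 77.1286.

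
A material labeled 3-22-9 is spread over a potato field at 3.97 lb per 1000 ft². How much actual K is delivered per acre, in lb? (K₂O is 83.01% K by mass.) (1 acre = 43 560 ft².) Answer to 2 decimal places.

K₂O per 1000 ft² = 3.97 × 9% = 0.3573 lb.
Elemental K = 0.3573 × 0.8301 = 0.296595 lb per 1000 ft².
Convert to per acre: 0.296595 × 43.56 = 12.9197 lb.

12.92 lb K per acre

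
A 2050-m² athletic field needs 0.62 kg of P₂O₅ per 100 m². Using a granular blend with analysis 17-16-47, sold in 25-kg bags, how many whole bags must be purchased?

Product per 100 m² = 0.62 / 16% = 3.875 kg.
Total product = 3.875 × 2050 / 100 = 79.4375 kg.
Bags = ⌈79.4375 / 25⌉ = 4.

4 bags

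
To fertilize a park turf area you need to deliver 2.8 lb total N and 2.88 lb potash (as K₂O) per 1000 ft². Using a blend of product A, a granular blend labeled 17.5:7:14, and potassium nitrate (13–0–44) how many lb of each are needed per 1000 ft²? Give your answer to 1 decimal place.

14.6 lb product A, 1.9 lb potassium nitrate

Let a = lb of product A, b = lb of potassium nitrate (per 1000 ft²).
N: 0.175·a + 0.13·b = 2.8
K₂O: 0.14·a + 0.44·b = 2.88
Eliminate b: (row1) − 0.13/0.44·(row2) → 0.133636·a = 1.94909, so a = 14.585.
Then b = (2.88 − 0.14·14.585) / 0.44 = 1.90476.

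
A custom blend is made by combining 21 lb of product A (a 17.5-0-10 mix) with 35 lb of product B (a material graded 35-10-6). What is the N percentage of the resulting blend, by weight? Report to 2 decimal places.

Total mass = 21 + 35 = 56 lb.
N mass = 17.5%×21 + 35%×35 = 15.925 lb.
% N = 15.925 / 56 = 28.4375%.

28.44% N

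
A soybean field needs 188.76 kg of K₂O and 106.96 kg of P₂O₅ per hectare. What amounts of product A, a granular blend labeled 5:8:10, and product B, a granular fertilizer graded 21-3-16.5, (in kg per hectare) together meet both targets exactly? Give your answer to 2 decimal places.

With a, b = kg per hectare of product A and product B:
K₂O: 0.1·a + 0.165·b = 188.76
P₂O₅: 0.08·a + 0.03·b = 106.96
Eliminate a: (row1) − 0.1/0.08·(row2) → 0.1275·b = 55.06, so b = 431.843.
Back-substitute: a = (188.76 − 0.165·431.843) / 0.1 = 1175.059.

1175.06 kg product A, 431.84 kg product B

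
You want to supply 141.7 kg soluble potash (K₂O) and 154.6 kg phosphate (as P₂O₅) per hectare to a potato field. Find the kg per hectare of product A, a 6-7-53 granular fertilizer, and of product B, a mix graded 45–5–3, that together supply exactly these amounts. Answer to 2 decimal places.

100.29 kg product A, 2951.60 kg product B

Let a = kg of product A, b = kg of product B (per hectare).
K₂O: 0.53·a + 0.03·b = 141.7
P₂O₅: 0.07·a + 0.05·b = 154.6
Eliminate a: (row1) − 0.53/0.07·(row2) → -0.348571·b = -1028.84, so b = 2951.598.
Back-substitute: a = (141.7 − 0.03·2951.598) / 0.53 = 100.287.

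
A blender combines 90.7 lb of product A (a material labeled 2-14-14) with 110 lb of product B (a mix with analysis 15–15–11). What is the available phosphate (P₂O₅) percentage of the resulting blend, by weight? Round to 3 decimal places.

14.548% P₂O₅

Total mass = 90.7 + 110 = 200.7 lb.
P₂O₅ mass = 14%×90.7 + 15%×110 = 29.198 lb.
% P₂O₅ = 29.198 / 200.7 = 14.5481%.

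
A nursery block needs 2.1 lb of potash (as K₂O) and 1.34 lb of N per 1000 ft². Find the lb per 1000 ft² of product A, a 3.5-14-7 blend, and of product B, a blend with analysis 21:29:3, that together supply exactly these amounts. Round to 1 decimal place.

29.4 lb product A, 1.5 lb product B

Per-1000 ft² balance (a = product A, b = product B):
K₂O: 0.07·a + 0.03·b = 2.1
N: 0.035·a + 0.21·b = 1.34
Eliminate b: (row1) − 0.03/0.21·(row2) → 0.065·a = 1.90857, so a = 29.3626.
Then b = (1.34 − 0.035·29.3626) / 0.21 = 1.48718.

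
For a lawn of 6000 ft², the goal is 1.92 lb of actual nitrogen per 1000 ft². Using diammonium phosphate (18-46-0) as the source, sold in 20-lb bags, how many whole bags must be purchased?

Product per 1000 ft² = 1.92 / 18% = 10.6667 lb.
Total product = 10.6667 × 6000 / 1000 = 64 lb.
Bags = ⌈64 / 20⌉ = 4.

4 bags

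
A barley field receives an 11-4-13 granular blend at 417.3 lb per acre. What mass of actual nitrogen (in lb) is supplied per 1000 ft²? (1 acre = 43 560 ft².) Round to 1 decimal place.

nitrogen per acre = 417.3 × 11% = 45.903 lb.
Convert to per 1000 ft²: 45.903 × 0.0229568 = 1.05379 lb.

1.1 lb N per thousand sq ft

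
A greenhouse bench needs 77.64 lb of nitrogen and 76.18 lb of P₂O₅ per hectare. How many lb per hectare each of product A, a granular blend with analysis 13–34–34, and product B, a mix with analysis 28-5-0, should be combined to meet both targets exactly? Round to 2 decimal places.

196.71 lb product A, 185.95 lb product B

With a, b = lb per hectare of product A and product B:
N: 0.13·a + 0.28·b = 77.64
P₂O₅: 0.34·a + 0.05·b = 76.18
Solving simultaneously: a = 196.713, b = 185.9549.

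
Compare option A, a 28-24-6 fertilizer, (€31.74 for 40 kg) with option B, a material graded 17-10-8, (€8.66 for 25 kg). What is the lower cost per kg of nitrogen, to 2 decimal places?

option A: N per bag = 40 × 28% = 11.2 kg; cost = 31.74 / 11.2 = €2.8339/kg N.
option B: N per bag = 25 × 17% = 4.25 kg; cost = 8.66 / 4.25 = €2.0376/kg N.
option B is cheaper.

€2.04 per kg N (option B)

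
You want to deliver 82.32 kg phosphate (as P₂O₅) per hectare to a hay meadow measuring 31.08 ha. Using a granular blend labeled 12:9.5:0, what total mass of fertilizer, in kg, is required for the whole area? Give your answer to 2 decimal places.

Product per hectare = 82.32 / 9.5% = 866.526 kg.
Total product = 866.526 × 31.08 = 26931.638 kg.

26931.64 kg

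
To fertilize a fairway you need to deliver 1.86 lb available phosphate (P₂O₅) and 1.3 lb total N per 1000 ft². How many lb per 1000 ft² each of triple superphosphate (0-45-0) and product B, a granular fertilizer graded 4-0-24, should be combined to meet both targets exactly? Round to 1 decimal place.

4.1 lb triple superphosphate, 32.5 lb product B

Let a = lb of triple superphosphate, b = lb of product B (per 1000 ft²).
P₂O₅: 0.45·a + 0·b = 1.86
N: 0·a + 0.04·b = 1.3
Solving simultaneously: a = 4.13333, b = 32.5.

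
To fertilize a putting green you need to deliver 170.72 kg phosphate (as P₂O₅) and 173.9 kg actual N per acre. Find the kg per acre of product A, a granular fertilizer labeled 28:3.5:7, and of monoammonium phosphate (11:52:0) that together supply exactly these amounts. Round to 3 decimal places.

Per-acre balance (a = product A, b = monoammonium phosphate):
P₂O₅: 0.035·a + 0.52·b = 170.72
N: 0.28·a + 0.11·b = 173.9
Solving simultaneously: a = 505.4589, b = 294.2864.

505.459 kg product A, 294.286 kg monoammonium phosphate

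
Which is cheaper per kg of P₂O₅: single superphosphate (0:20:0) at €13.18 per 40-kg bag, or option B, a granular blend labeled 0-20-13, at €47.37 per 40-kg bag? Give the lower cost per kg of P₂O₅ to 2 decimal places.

single superphosphate: P₂O₅ per bag = 40 × 20% = 8 kg; cost = 13.18 / 8 = €1.6475/kg P₂O₅.
option B: P₂O₅ per bag = 40 × 20% = 8 kg; cost = 47.37 / 8 = €5.9212/kg P₂O₅.
single superphosphate is cheaper.

€1.65 per kg P₂O₅ (single superphosphate)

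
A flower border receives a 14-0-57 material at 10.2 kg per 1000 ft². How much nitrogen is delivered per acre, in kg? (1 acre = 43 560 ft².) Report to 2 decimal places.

62.20 kg N per acre

nitrogen per 1000 ft² = 10.2 × 14% = 1.428 kg.
Convert to per acre: 1.428 × 43.56 = 62.2037 kg.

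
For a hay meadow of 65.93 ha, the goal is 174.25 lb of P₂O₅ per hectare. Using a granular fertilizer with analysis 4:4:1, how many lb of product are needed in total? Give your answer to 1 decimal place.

Product per hectare = 174.25 / 4% = 4356.25 lb.
Total product = 4356.25 × 65.93 = 287207.56 lb.

287207.6 lb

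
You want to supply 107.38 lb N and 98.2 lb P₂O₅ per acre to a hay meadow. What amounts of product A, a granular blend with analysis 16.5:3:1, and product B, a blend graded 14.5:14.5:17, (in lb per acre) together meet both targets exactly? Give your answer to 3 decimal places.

Per-acre balance (a = product A, b = product B):
N: 0.165·a + 0.145·b = 107.38
P₂O₅: 0.03·a + 0.145·b = 98.2
Solving simultaneously: a = 68, b = 663.1724.

68.000 lb product A, 663.172 lb product B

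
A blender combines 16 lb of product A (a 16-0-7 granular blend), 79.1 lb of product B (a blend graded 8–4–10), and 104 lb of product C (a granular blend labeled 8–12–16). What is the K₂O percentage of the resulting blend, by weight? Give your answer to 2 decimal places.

Total mass = 16 + 79.1 + 104 = 199.1 lb.
K₂O mass = 7%×16 + 10%×79.1 + 16%×104 = 25.67 lb.
% K₂O = 25.67 / 199.1 = 12.893%.

12.89% K₂O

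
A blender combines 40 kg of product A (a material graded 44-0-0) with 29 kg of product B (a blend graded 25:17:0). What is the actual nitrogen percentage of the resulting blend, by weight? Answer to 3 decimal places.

36.014% N

Total mass = 40 + 29 = 69 kg.
N mass = 44%×40 + 25%×29 = 24.85 kg.
% N = 24.85 / 69 = 36.01449%.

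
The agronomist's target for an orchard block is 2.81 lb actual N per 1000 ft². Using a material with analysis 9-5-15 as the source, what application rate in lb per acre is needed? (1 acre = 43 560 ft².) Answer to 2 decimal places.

Product per 1000 ft² = 2.81 / 9% = 31.2222 lb.
Convert to per acre: 31.2222 × 43.56 = 1360.04 lb.

1360.04 lb of product per acre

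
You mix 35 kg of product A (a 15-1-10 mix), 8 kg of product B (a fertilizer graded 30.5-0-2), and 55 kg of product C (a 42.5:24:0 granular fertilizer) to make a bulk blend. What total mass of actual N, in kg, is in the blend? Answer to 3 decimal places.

N mass = 15%×35 + 30.5%×8 + 42.5%×55 = 31.065 kg.

31.065 kg N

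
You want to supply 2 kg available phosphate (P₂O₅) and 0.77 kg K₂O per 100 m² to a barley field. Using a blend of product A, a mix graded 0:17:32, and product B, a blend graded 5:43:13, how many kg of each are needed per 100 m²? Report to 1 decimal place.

0.6 kg product A, 4.4 kg product B

Per-100 m² balance (a = product A, b = product B):
P₂O₅: 0.17·a + 0.43·b = 2
K₂O: 0.32·a + 0.13·b = 0.77
Eliminate b: (row1) − 0.43/0.13·(row2) → -0.888462·a = -0.546923, so a = 0.615584.
Then b = (0.77 − 0.32·0.615584) / 0.13 = 4.40779.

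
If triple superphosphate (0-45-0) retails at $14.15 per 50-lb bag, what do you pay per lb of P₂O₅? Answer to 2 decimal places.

P₂O₅ in bag = 50 × 45% = 22.5 lb.
Cost per lb P₂O₅ = $14.15 / 22.5 = $0.6289.

$0.63 per lb P₂O₅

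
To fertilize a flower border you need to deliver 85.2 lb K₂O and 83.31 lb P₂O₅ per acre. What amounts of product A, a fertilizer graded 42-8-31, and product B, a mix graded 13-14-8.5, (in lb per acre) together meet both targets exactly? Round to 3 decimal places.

132.422 lb product A, 519.402 lb product B

With a, b = lb per acre of product A and product B:
K₂O: 0.31·a + 0.085·b = 85.2
P₂O₅: 0.08·a + 0.14·b = 83.31
Eliminate b: (row1) − 0.085/0.14·(row2) → 0.261429·a = 34.6189, so a = 132.4221.
Then b = (83.31 − 0.08·132.4221) / 0.14 = 519.4016.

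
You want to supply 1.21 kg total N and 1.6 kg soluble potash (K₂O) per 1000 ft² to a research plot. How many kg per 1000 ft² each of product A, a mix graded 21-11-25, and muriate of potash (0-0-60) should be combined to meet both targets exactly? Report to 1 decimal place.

With a, b = kg per 1000 ft² of product A and muriate of potash:
N: 0.21·a + 0·b = 1.21
K₂O: 0.25·a + 0.6·b = 1.6
Eliminate b: (row1) − 0/0.6·(row2) → 0.21·a = 1.21, so a = 5.7619.
Then b = (1.6 − 0.25·5.7619) / 0.6 = 0.265873.

5.8 kg product A, 0.3 kg muriate of potash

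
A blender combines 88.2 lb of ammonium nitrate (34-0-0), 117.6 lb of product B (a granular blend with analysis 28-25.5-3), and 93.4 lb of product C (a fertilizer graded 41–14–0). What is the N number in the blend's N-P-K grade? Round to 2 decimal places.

Total mass = 88.2 + 117.6 + 93.4 = 299.2 lb.
N mass = 34%×88.2 + 28%×117.6 + 41%×93.4 = 101.21 lb.
% N = 101.21 / 299.2 = 33.8269%.

33.83% N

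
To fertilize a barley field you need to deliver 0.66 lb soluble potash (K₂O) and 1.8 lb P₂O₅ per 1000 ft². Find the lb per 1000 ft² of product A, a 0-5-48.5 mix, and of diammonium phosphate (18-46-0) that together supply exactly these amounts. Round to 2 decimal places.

Let a = lb of product A, b = lb of diammonium phosphate (per 1000 ft²).
K₂O: 0.485·a + 0·b = 0.66
P₂O₅: 0.05·a + 0.46·b = 1.8
Eliminate a: (row1) − 0.485/0.05·(row2) → -4.462·b = -16.8, so b = 3.76513.
Back-substitute: a = (0.66 − 0·3.76513) / 0.485 = 1.36082.

1.36 lb product A, 3.77 lb diammonium phosphate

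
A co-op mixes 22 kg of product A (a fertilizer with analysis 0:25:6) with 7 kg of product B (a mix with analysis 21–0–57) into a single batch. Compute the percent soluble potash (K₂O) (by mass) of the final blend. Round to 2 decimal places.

18.31% K₂O

Total mass = 22 + 7 = 29 kg.
K₂O mass = 6%×22 + 57%×7 = 5.31 kg.
% K₂O = 5.31 / 29 = 18.3103%.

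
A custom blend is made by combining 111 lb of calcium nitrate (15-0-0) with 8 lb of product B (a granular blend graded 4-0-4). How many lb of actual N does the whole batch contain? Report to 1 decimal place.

17.0 lb N

N mass = 15%×111 + 4%×8 = 16.97 lb.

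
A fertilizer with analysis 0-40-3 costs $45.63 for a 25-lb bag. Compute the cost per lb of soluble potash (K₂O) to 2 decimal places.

K₂O in bag = 25 × 3% = 0.75 lb.
Cost per lb K₂O = $45.63 / 0.75 = $60.8400.

$60.84 per lb K₂O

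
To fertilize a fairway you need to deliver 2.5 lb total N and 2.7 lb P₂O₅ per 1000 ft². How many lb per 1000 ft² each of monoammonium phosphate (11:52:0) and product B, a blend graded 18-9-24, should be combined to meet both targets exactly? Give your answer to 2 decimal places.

Per-1000 ft² balance (a = monoammonium phosphate, b = product B):
N: 0.11·a + 0.18·b = 2.5
P₂O₅: 0.52·a + 0.09·b = 2.7
Eliminate b: (row1) − 0.18/0.09·(row2) → -0.93·a = -2.9, so a = 3.11828.
Then b = (2.7 − 0.52·3.11828) / 0.09 = 11.9833.

3.12 lb monoammonium phosphate, 11.98 lb product B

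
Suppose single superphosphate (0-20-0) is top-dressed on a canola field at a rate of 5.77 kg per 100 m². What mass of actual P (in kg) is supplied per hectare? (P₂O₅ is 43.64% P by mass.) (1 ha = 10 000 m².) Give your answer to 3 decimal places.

P₂O₅ per 100 m² = 5.77 × 20% = 1.154 kg.
Elemental P = 1.154 × 0.4364 = 0.503606 kg per 100 m².
Convert to per hectare: 0.503606 × 100 = 50.3606 kg.

50.361 kg P per hectare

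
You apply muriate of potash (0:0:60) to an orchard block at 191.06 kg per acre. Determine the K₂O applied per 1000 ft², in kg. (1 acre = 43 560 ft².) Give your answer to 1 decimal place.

K₂O per acre = 191.06 × 60% = 114.636 kg.
Convert to per 1000 ft²: 114.636 × 0.0229568 = 2.63168 kg.

2.6 kg K₂O per thousand sq ft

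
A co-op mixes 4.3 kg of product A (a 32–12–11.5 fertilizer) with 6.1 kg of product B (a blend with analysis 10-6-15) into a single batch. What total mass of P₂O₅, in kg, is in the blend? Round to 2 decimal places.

0.88 kg P₂O₅

P₂O₅ mass = 12%×4.3 + 6%×6.1 = 0.882 kg.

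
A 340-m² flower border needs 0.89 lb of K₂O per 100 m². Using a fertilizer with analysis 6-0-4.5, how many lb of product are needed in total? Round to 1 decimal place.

Product per 100 m² = 0.89 / 4.5% = 19.7778 lb.
Total product = 19.7778 × 340 / 100 = 67.2444 lb.

67.2 lb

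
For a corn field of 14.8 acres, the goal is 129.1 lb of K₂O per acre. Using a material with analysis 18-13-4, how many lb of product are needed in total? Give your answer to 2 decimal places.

Product per acre = 129.1 / 4% = 3227.5 lb.
Total product = 3227.5 × 14.8 = 47767 lb.

47767.00 lb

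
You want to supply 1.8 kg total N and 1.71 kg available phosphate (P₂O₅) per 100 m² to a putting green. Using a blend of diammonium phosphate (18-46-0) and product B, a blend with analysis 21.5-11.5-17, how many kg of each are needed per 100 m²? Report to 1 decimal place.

2.1 kg diammonium phosphate, 6.7 kg product B

With a, b = kg per 100 m² of diammonium phosphate and product B:
N: 0.18·a + 0.215·b = 1.8
P₂O₅: 0.46·a + 0.115·b = 1.71
From row1: a = (1.8 − 0.215·b) / 0.18.
Into row2: 0.46·(1.8 − 0.215·b)/0.18 + 0.115·b = 1.71 → b = 6.65217, a = 2.05435.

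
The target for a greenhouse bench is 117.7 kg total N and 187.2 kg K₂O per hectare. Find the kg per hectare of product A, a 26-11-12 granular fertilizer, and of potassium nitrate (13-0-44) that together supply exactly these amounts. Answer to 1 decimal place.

Per-hectare balance (a = product A, b = potassium nitrate):
N: 0.26·a + 0.13·b = 117.7
K₂O: 0.12·a + 0.44·b = 187.2
From row1: a = (117.7 − 0.13·b) / 0.26.
Into row2: 0.12·(117.7 − 0.13·b)/0.26 + 0.44·b = 187.2 → b = 349.676, a = 277.854.

277.9 kg product A, 349.7 kg potassium nitrate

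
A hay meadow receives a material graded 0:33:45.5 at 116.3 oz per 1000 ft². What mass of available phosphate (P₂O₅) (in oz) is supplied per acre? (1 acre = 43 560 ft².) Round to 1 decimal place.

1671.8 oz P₂O₅ per acre

P₂O₅ per 1000 ft² = 116.3 × 33% = 38.379 oz.
Convert to per acre: 38.379 × 43.56 = 1671.79 oz.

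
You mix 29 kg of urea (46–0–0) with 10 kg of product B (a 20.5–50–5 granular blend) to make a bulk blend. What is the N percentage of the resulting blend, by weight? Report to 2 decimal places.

39.46% N

Total mass = 29 + 10 = 39 kg.
N mass = 46%×29 + 20.5%×10 = 15.39 kg.
% N = 15.39 / 39 = 39.4615%.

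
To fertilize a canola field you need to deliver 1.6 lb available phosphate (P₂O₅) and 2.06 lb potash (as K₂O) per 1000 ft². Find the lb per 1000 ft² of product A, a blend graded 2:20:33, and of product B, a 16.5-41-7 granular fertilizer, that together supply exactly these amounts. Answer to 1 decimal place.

6.0 lb product A, 1.0 lb product B

With a, b = lb per 1000 ft² of product A and product B:
P₂O₅: 0.2·a + 0.41·b = 1.6
K₂O: 0.33·a + 0.07·b = 2.06
Eliminate b: (row1) − 0.41/0.07·(row2) → -1.73286·a = -10.4657, so a = 6.03957.
Then b = (2.06 − 0.33·6.03957) / 0.07 = 0.956307.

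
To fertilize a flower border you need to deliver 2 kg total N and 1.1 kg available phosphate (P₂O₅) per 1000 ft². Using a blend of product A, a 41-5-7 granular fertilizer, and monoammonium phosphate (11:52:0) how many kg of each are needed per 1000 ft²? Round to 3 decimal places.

Per-1000 ft² balance (a = product A, b = monoammonium phosphate):
N: 0.41·a + 0.11·b = 2
P₂O₅: 0.05·a + 0.52·b = 1.1
Eliminate b: (row1) − 0.11/0.52·(row2) → 0.399423·a = 1.76731, so a = 4.42465.
Then b = (1.1 − 0.05·4.42465) / 0.52 = 1.68994.

4.425 kg product A, 1.690 kg monoammonium phosphate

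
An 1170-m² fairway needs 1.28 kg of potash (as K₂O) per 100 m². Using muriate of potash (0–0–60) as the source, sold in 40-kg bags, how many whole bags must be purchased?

Product per 100 m² = 1.28 / 60% = 2.13333 kg.
Total product = 2.13333 × 1170 / 100 = 24.96 kg.
Bags = ⌈24.96 / 40⌉ = 1.

1 bags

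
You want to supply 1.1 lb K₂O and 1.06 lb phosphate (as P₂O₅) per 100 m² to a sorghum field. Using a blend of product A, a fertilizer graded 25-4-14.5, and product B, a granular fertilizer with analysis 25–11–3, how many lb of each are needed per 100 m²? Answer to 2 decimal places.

6.05 lb product A, 7.44 lb product B

With a, b = lb per 100 m² of product A and product B:
K₂O: 0.145·a + 0.03·b = 1.1
P₂O₅: 0.04·a + 0.11·b = 1.06
Eliminate a: (row1) − 0.145/0.04·(row2) → -0.36875·b = -2.7425, so b = 7.43729.
Back-substitute: a = (1.1 − 0.03·7.43729) / 0.145 = 6.04746.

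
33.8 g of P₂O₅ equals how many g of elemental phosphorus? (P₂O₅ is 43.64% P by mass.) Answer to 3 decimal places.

14.750 g P

P = 33.8 × 0.4364 = 14.7503 g.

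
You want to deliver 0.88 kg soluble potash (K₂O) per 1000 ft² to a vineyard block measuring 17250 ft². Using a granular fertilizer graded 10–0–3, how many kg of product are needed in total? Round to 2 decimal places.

506.00 kg

Product per 1000 ft² = 0.88 / 3% = 29.3333 kg.
Total product = 29.3333 × 17250 / 1000 = 506 kg.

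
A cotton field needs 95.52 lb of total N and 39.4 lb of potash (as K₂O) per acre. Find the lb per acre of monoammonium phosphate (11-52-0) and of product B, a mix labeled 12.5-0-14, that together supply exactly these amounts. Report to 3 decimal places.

Per-acre balance (a = monoammonium phosphate, b = product B):
N: 0.11·a + 0.125·b = 95.52
K₂O: 0·a + 0.14·b = 39.4
Solving simultaneously: a = 548.5584, b = 281.4286.

548.558 lb monoammonium phosphate, 281.429 lb product B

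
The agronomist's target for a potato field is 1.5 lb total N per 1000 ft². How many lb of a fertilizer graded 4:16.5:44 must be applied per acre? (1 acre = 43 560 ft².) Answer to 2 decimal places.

Product per 1000 ft² = 1.5 / 4% = 37.5 lb.
Convert to per acre: 37.5 × 43.56 = 1633.5 lb.

1633.50 lb of product per acre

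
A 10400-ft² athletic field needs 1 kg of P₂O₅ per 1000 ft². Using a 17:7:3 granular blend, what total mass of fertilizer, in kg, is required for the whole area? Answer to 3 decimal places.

Product per 1000 ft² = 1 / 7% = 14.2857 kg.
Total product = 14.2857 × 10400 / 1000 = 148.5714 kg.

148.571 kg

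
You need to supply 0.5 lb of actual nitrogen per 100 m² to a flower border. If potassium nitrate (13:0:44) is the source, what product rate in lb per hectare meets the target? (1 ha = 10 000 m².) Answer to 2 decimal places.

384.62 lb of product per hectare

Product per 100 m² = 0.5 / 13% = 3.84615 lb.
Convert to per hectare: 3.84615 × 100 = 384.615 lb.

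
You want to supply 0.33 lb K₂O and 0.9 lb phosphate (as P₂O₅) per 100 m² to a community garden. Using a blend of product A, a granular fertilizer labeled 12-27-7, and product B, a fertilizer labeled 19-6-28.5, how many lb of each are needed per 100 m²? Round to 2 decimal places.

With a, b = lb per 100 m² of product A and product B:
K₂O: 0.07·a + 0.285·b = 0.33
P₂O₅: 0.27·a + 0.06·b = 0.9
Eliminate a: (row1) − 0.07/0.27·(row2) → 0.269444·b = 0.0966667, so b = 0.358763.
Back-substitute: a = (0.33 − 0.285·0.358763) / 0.07 = 3.25361.

3.25 lb product A, 0.36 lb product B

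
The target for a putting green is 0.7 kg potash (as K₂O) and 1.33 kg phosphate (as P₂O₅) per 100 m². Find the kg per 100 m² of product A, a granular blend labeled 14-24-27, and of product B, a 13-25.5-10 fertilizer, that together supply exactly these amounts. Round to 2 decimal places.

1.01 kg product A, 4.26 kg product B

Let a = kg of product A, b = kg of product B (per 100 m²).
K₂O: 0.27·a + 0.1·b = 0.7
P₂O₅: 0.24·a + 0.255·b = 1.33
From row1: a = (0.7 − 0.1·b) / 0.27.
Into row2: 0.24·(0.7 − 0.1·b)/0.27 + 0.255·b = 1.33 → b = 4.26087, a = 1.01449.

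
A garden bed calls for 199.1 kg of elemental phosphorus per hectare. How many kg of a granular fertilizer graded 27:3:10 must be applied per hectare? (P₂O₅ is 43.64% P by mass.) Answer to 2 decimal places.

15207.76 kg of product per hectare

As P₂O₅: 199.1 / 0.4364 = 456.233 kg per hectare.
Product per hectare = 456.233 / 3% = 15207.7605 kg.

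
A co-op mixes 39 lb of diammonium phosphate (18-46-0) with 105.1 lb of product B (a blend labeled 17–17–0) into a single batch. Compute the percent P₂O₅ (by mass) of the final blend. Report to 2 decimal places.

24.85% P₂O₅

Total mass = 39 + 105.1 = 144.1 lb.
P₂O₅ mass = 46%×39 + 17%×105.1 = 35.807 lb.
% P₂O₅ = 35.807 / 144.1 = 24.8487%.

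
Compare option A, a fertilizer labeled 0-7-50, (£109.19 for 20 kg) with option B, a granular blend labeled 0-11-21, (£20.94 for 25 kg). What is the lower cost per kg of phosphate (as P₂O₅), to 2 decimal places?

£7.61 per kg P₂O₅ (option B)

option A: P₂O₅ per bag = 20 × 7% = 1.4 kg; cost = 109.19 / 1.4 = £77.9929/kg P₂O₅.
option B: P₂O₅ per bag = 25 × 11% = 2.75 kg; cost = 20.94 / 2.75 = £7.6145/kg P₂O₅.
option B is cheaper.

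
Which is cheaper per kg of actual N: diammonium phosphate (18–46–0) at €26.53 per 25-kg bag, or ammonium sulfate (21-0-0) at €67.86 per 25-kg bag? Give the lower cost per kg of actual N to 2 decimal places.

diammonium phosphate: N per bag = 25 × 18% = 4.5 kg; cost = 26.53 / 4.5 = €5.8956/kg N.
ammonium sulfate: N per bag = 25 × 21% = 5.25 kg; cost = 67.86 / 5.25 = €12.9257/kg N.
diammonium phosphate is cheaper.

€5.90 per kg N (diammonium phosphate)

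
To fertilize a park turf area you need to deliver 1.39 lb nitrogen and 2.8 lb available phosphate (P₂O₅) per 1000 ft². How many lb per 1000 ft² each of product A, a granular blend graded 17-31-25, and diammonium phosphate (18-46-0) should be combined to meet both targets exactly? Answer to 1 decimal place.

Let a = lb of product A, b = lb of diammonium phosphate (per 1000 ft²).
N: 0.17·a + 0.18·b = 1.39
P₂O₅: 0.31·a + 0.46·b = 2.8
Eliminate a: (row1) − 0.17/0.31·(row2) → -0.0722581·b = -0.145484, so b = 2.01339.
Back-substitute: a = (1.39 − 0.18·2.01339) / 0.17 = 6.04464.

6.0 lb product A, 2.0 lb diammonium phosphate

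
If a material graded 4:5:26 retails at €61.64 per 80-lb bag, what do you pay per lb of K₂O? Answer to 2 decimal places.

K₂O in bag = 80 × 26% = 20.8 lb.
Cost per lb K₂O = €61.64 / 20.8 = €2.9635.

€2.96 per lb K₂O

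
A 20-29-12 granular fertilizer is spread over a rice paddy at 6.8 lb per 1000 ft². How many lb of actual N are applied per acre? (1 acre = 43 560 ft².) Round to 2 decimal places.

59.24 lb N per acre

nitrogen per 1000 ft² = 6.8 × 20% = 1.36 lb.
Convert to per acre: 1.36 × 43.56 = 59.2416 lb.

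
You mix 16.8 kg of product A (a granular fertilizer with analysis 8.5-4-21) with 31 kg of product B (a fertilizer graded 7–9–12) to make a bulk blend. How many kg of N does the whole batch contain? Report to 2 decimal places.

3.60 kg N

N mass = 8.5%×16.8 + 7%×31 = 3.598 kg.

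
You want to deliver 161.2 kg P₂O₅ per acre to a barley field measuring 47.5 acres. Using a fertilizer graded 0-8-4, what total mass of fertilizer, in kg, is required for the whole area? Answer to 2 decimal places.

95712.50 kg

Product per acre = 161.2 / 8% = 2015 kg.
Total product = 2015 × 47.5 = 95712.5 kg.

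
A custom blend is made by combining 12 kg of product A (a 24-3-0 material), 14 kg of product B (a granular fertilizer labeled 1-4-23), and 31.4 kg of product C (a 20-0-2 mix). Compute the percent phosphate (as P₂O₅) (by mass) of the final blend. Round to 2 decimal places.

1.60% P₂O₅

Total mass = 12 + 14 + 31.4 = 57.4 kg.
P₂O₅ mass = 3%×12 + 4%×14 + 0%×31.4 = 0.92 kg.
% P₂O₅ = 0.92 / 57.4 = 1.60279%.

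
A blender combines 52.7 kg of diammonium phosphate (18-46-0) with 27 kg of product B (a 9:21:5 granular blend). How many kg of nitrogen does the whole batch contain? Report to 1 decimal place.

N mass = 18%×52.7 + 9%×27 = 11.916 kg.

11.9 kg N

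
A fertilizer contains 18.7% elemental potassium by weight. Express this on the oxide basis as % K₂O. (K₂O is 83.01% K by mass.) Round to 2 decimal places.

%K₂O = 18.7 / 0.8301 = 22.5274%.

22.53% K₂O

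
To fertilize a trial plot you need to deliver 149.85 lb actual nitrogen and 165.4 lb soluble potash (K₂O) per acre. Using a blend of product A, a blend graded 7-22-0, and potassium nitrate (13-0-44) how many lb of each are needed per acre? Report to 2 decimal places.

1442.60 lb product A, 375.91 lb potassium nitrate

Let a = lb of product A, b = lb of potassium nitrate (per acre).
N: 0.07·a + 0.13·b = 149.85
K₂O: 0·a + 0.44·b = 165.4
Solving simultaneously: a = 1442.597, b = 375.909.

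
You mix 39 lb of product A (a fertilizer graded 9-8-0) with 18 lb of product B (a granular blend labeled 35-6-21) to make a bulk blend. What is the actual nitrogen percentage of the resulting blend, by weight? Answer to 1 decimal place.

17.2% N

Total mass = 39 + 18 = 57 lb.
N mass = 9%×39 + 35%×18 = 9.81 lb.
% N = 9.81 / 57 = 17.2105%.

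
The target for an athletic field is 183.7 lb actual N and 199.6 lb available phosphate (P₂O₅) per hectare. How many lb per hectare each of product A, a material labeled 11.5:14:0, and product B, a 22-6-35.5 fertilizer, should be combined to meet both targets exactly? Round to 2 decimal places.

Let a = lb of product A, b = lb of product B (per hectare).
N: 0.115·a + 0.22·b = 183.7
P₂O₅: 0.14·a + 0.06·b = 199.6
From row1: a = (183.7 − 0.22·b) / 0.115.
Into row2: 0.14·(183.7 − 0.22·b)/0.115 + 0.06·b = 199.6 → b = 115.649, a = 1376.151.

1376.15 lb product A, 115.65 lb product B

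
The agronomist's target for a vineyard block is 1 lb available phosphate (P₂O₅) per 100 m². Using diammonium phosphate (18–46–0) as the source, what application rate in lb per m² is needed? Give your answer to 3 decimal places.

Product per 100 m² = 1 / 46% = 2.17391 lb.
Convert to per m²: 2.17391 × 0.01 = 0.0217391 lb.

0.022 lb of product per sq m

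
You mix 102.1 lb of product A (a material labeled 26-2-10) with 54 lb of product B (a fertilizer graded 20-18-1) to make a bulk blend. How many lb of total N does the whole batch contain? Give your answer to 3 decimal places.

37.346 lb N

N mass = 26%×102.1 + 20%×54 = 37.346 lb.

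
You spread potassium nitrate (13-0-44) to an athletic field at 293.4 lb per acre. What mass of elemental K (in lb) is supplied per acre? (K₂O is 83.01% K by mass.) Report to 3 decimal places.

107.163 lb K per acre

K₂O per acre = 293.4 × 44% = 129.096 lb.
Elemental K = 129.096 × 0.8301 = 107.1626 lb per acre.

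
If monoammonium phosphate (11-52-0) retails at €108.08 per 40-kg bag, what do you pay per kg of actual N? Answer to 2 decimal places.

€24.56 per kg N

N in bag = 40 × 11% = 4.4 kg.
Cost per kg N = €108.08 / 4.4 = €24.5636.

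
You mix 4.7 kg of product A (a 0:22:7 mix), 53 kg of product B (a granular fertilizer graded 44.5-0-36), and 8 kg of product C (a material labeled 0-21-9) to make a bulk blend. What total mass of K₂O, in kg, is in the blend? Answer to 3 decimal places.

K₂O mass = 7%×4.7 + 36%×53 + 9%×8 = 20.129 kg.

20.129 kg K₂O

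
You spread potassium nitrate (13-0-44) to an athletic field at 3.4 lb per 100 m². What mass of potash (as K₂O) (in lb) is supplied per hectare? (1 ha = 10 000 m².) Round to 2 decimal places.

149.60 lb K₂O per hectare

K₂O per 100 m² = 3.4 × 44% = 1.496 lb.
Convert to per hectare: 1.496 × 100 = 149.6 lb.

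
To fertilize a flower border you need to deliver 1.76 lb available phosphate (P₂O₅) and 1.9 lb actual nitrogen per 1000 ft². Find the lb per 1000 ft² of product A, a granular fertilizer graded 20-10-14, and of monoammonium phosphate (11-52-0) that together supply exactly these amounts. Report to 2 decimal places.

8.54 lb product A, 1.74 lb monoammonium phosphate

Let a = lb of product A, b = lb of monoammonium phosphate (per 1000 ft²).
P₂O₅: 0.1·a + 0.52·b = 1.76
N: 0.2·a + 0.11·b = 1.9
Solving simultaneously: a = 8.54194, b = 1.74194.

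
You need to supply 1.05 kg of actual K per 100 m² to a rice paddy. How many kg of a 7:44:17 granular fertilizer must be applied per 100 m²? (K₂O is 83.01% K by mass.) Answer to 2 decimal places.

7.44 kg of product per hundred sq m

As K₂O: 1.05 / 0.8301 = 1.26491 kg per 100 m².
Product per 100 m² = 1.26491 / 17% = 7.44063 kg.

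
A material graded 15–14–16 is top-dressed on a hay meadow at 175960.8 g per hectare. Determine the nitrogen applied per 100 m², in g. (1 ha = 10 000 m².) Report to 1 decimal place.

nitrogen per hectare = 175960.8 × 15% = 26394.1 g.
Convert to per 100 m²: 26394.1 × 0.01 = 263.941 g.

263.9 g N per hundred sq m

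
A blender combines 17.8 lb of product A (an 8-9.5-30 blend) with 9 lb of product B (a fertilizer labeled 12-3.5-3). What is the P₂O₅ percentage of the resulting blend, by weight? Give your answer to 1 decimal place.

7.5% P₂O₅

Total mass = 17.8 + 9 = 26.8 lb.
P₂O₅ mass = 9.5%×17.8 + 3.5%×9 = 2.006 lb.
% P₂O₅ = 2.006 / 26.8 = 7.48507%.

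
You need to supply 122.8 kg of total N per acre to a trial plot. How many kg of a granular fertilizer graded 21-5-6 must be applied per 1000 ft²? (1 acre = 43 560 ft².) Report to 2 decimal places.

13.42 kg of product per thousand sq ft

Product per acre = 122.8 / 21% = 584.762 kg.
Convert to per 1000 ft²: 584.762 × 0.0229568 = 13.4243 kg.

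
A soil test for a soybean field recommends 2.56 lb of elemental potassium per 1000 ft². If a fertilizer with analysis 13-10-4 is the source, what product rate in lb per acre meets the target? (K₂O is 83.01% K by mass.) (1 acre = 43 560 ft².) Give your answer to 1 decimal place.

3358.4 lb of product per acre

As K₂O: 2.56 / 0.8301 = 3.08397 lb per 1000 ft².
Product per 1000 ft² = 3.08397 / 4% = 77.0991 lb.
Convert to per acre: 77.0991 × 43.56 = 3358.44 lb.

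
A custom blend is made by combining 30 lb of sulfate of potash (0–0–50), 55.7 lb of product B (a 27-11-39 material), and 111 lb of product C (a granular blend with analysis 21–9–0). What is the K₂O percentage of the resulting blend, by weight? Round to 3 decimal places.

18.670% K₂O

Total mass = 30 + 55.7 + 111 = 196.7 lb.
K₂O mass = 50%×30 + 39%×55.7 + 0%×111 = 36.723 lb.
% K₂O = 36.723 / 196.7 = 18.6695%.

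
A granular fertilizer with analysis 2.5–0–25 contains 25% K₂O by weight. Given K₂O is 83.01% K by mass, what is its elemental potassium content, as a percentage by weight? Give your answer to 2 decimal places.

20.75% K

%K = 25 × 0.8301 = 20.7525%.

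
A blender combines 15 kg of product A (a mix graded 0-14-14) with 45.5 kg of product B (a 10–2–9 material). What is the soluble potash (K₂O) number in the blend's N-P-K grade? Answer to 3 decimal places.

10.240% K₂O

Total mass = 15 + 45.5 = 60.5 kg.
K₂O mass = 14%×15 + 9%×45.5 = 6.195 kg.
% K₂O = 6.195 / 60.5 = 10.2397%.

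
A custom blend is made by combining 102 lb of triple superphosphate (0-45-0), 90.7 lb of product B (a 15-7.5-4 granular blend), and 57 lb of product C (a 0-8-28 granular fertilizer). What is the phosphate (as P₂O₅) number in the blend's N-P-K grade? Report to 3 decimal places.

22.933% P₂O₅

Total mass = 102 + 90.7 + 57 = 249.7 lb.
P₂O₅ mass = 45%×102 + 7.5%×90.7 + 8%×57 = 57.2625 lb.
% P₂O₅ = 57.2625 / 249.7 = 22.9325%.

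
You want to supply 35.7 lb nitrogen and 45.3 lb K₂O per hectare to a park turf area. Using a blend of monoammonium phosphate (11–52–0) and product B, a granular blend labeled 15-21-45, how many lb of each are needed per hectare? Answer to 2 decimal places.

187.27 lb monoammonium phosphate, 100.67 lb product B

With a, b = lb per hectare of monoammonium phosphate and product B:
N: 0.11·a + 0.15·b = 35.7
K₂O: 0·a + 0.45·b = 45.3
Solving simultaneously: a = 187.273, b = 100.667.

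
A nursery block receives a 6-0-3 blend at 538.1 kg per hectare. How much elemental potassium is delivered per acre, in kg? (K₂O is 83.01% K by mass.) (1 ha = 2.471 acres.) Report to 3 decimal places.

5.423 kg K per acre

K₂O per hectare = 538.1 × 3% = 16.143 kg.
Elemental K = 16.143 × 0.8301 = 13.4003 kg per hectare.
Convert to per acre: 13.4003 × 0.404694 = 5.42303 kg.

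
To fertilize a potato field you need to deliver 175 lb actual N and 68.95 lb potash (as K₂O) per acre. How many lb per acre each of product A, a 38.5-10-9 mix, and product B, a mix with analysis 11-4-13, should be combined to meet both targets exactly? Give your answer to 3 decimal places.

377.721 lb product A, 268.885 lb product B

With a, b = lb per acre of product A and product B:
N: 0.385·a + 0.11·b = 175
K₂O: 0.09·a + 0.13·b = 68.95
Solving simultaneously: a = 377.72105, b = 268.8854.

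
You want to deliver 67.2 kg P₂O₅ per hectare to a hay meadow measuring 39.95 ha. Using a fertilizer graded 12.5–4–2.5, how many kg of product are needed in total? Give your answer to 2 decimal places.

Product per hectare = 67.2 / 4% = 1680 kg.
Total product = 1680 × 39.95 = 67116 kg.

67116.00 kg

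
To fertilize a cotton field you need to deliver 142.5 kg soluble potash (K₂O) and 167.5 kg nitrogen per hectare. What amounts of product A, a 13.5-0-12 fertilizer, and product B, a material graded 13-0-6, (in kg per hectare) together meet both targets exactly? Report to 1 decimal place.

With a, b = kg per hectare of product A and product B:
K₂O: 0.12·a + 0.06·b = 142.5
N: 0.135·a + 0.13·b = 167.5
Solving simultaneously: a = 1130, b = 115.

1130.0 kg product A, 115.0 kg product B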